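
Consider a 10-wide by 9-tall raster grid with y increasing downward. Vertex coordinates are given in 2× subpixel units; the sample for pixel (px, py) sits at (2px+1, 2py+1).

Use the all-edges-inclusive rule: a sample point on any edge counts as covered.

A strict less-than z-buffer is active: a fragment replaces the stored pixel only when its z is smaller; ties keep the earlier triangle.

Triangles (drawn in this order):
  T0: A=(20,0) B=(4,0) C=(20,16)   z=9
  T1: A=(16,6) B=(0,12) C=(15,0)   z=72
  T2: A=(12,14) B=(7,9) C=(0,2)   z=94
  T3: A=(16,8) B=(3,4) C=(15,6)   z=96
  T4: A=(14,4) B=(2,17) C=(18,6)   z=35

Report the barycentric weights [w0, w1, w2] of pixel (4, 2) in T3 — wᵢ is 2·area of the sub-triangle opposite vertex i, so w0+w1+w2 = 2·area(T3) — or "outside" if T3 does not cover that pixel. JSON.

T0:
  2·area = 256  (B↔C swapped to make it positive)
  edge (20, 0)→(20, 16): d=(0,16) inclusive
  edge (20, 16)→(4, 0): d=(-16,-16) inclusive
  edge (4, 0)→(20, 0): d=(16,0) inclusive
    (2,0)@(5, 1): e=[240,0,16] → X  [on edge]
    (3,0)@(7, 1): e=[208,32,16] → X
    (4,0)@(9, 1): e=[176,64,16] → X
    (5,0)@(11, 1): e=[144,96,16] → X
    (6,0)@(13, 1): e=[112,128,16] → X
    (7,0)@(15, 1): e=[80,160,16] → X
    (8,0)@(17, 1): e=[48,192,16] → X
    (9,0)@(19, 1): e=[16,224,16] → X
    (2,1)@(5, 3): e=[240,-32,48] → .
    (3,1)@(7, 3): e=[208,0,48] → X  [on edge]
    (3,2)@(7, 5): e=[208,-32,80] → .
    (4,2)@(9, 5): e=[176,0,80] → X  [on edge]
    (5,3)@(11, 7): e=[144,0,112] → X  [on edge]
    (6,4)@(13, 9): e=[112,0,144] → X  [on edge]
    (7,5)@(15, 11): e=[80,0,176] → X  [on edge]
    (8,6)@(17, 13): e=[48,0,208] → X  [on edge]
    (9,7)@(19, 15): e=[16,0,240] → X  [on edge]
  covered (36 px):
    . . X X X X X X X X
    . . . X X X X X X X
    . . . . X X X X X X
    . . . . . X X X X X
    . . . . . . X X X X
    . . . . . . . X X X
    . . . . . . . . X X
    . . . . . . . . . X
    . . . . . . . . . .
T1:
  2·area = 102
  edge (16, 6)→(0, 12): d=(-16,6) inclusive
  edge (0, 12)→(15, 0): d=(15,-12) inclusive
  edge (15, 0)→(16, 6): d=(1,6) inclusive
    (7,0)@(15, 1): e=[86,15,1] → X
    (8,0)@(17, 1): e=[74,39,-11] → .
    (6,1)@(13, 3): e=[66,21,15] → X
    (8,1)@(17, 3): e=[42,69,-9] → .
    (4,2)@(9, 5): e=[58,3,41] → X
    (5,2)@(11, 5): e=[46,27,29] → X
    (8,2)@(17, 5): e=[10,99,-7] → .
    (3,3)@(7, 7): e=[38,9,55] → X
    (7,3)@(15, 7): e=[-10,105,7] → .
    (2,4)@(5, 9): e=[18,15,69] → X
    (4,4)@(9, 9): e=[-6,63,45] → .
    (5,4)@(11, 9): e=[-18,87,33] → .
  covered (13 px):
    . . . . . . . X . .
    . . . . . . X X . .
    . . . . X X X X . .
    . . . X X X X . . .
    . . X X . . . . . .
    . . . . . . . . . .
    . . . . . . . . . .
    . . . . . . . . . .
    . . . . . . . . . .
T2:
  degenerate (2·area = 0) — covers nothing
T3:
  2·area = 22
  edge (16, 8)→(3, 4): d=(-13,-4) inclusive
  edge (3, 4)→(15, 6): d=(12,2) inclusive
  edge (15, 6)→(16, 8): d=(1,2) inclusive
    (3,2)@(7, 5): e=[3,4,15] → X
    (4,2)@(9, 5): e=[11,0,11] → X  [on edge]
    (5,2)@(11, 5): e=[19,-4,7] → .
    (3,3)@(7, 7): e=[-23,28,17] → .
    (4,3)@(9, 7): e=[-15,24,13] → .
    (6,3)@(13, 7): e=[1,16,5] → X
    (7,3)@(15, 7): e=[9,12,1] → X
    (8,3)@(17, 7): e=[17,8,-3] → .
    (6,4)@(13, 9): e=[-25,40,7] → .
    (7,4)@(15, 9): e=[-17,36,3] → .
  covered (4 px):
    . . . . . . . . . .
    . . . . . . . . . .
    . . . X X . . . . .
    . . . . . . X X . .
    . . . . . . . . . .
    . . . . . . . . . .
    . . . . . . . . . .
    . . . . . . . . . .
    . . . . . . . . . .
T4:
  2·area = 76  (B↔C swapped to make it positive)
  edge (14, 4)→(18, 6): d=(4,2) inclusive
  edge (18, 6)→(2, 17): d=(-16,11) inclusive
  edge (2, 17)→(14, 4): d=(12,-13) inclusive
    (7,2)@(15, 5): e=[2,49,25] → X
    (8,2)@(17, 5): e=[-2,27,51] → .
    (6,3)@(13, 7): e=[14,39,23] → X
    (8,3)@(17, 7): e=[6,-5,75] → .
    (5,4)@(11, 9): e=[26,29,21] → X
    (7,4)@(15, 9): e=[18,-15,73] → .
    (4,5)@(9, 11): e=[38,19,19] → X
    (5,5)@(11, 11): e=[34,-3,45] → .
    (6,5)@(13, 11): e=[30,-25,71] → .
    (3,6)@(7, 13): e=[50,9,17] → X
    (4,6)@(9, 13): e=[46,-13,43] → .
    (3,7)@(7, 15): e=[58,-23,41] → .
  covered (7 px):
    . . . . . . . . . .
    . . . . . . . . . .
    . . . . . . . X . .
    . . . . . . X X . .
    . . . . . X X . . .
    . . . . X . . . . .
    . . . X . . . . . .
    . . . . . . . . . .
    . . . . . . . . . .

Final: [0,11,11]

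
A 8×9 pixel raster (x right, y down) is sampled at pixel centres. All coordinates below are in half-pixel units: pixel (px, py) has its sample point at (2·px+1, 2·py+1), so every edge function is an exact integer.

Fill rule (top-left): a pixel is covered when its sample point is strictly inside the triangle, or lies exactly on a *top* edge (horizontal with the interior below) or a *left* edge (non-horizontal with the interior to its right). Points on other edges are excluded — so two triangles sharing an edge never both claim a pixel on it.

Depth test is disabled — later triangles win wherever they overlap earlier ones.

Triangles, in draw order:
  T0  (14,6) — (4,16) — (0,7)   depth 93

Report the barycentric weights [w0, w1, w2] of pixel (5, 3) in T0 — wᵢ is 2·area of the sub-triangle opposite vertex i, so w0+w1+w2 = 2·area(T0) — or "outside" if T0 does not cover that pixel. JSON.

T0:
  2·area = 130
  edge (14, 6)→(4, 16): d=(-10,10) right/bottom  bias=-1
  edge (4, 16)→(0, 7): d=(-4,-9) top-left  bias=+0
  edge (0, 7)→(14, 6): d=(14,-1) top-left  bias=+0
    (7,2)@(15, 5): e=[0,143,-13] → ·  [on edge]
    (0,3)@(1, 7): e=[120,9,1] → █
    (1,3)@(3, 7): e=[100,27,3] → █
    (2,3)@(5, 7): e=[80,45,5] → █
    (3,3)@(7, 7): e=[60,63,7] → █
    (4,3)@(9, 7): e=[40,81,9] → █
    (5,3)@(11, 7): e=[20,99,11] → █
    (6,3)@(13, 7): e=[0,117,13] → ·  [on edge]
    (0,4)@(1, 9): e=[100,1,29] → █
    (5,4)@(11, 9): e=[0,91,39] → ·  [on edge]
    (0,5)@(1, 11): e=[80,-7,57] → ·
    (1,5)@(3, 11): e=[60,11,59] → █
    (4,5)@(9, 11): e=[0,65,65] → ·  [on edge]
    (3,6)@(7, 13): e=[0,39,91] → ·  [on edge]
    (2,7)@(5, 15): e=[0,13,117] → ·  [on edge]
    (1,8)@(3, 17): e=[0,-13,143] → ·  [on edge]
  covered (16 px):
    · · · · · · · ·
    · · · · · · · ·
    · · · · · · · ·
    █ █ █ █ █ █ · ·
    █ █ █ █ █ · · ·
    · █ █ █ · · · ·
    · █ █ · · · · ·
    · · · · · · · ·
    · · · · · · · ·

Answer: [99,11,20]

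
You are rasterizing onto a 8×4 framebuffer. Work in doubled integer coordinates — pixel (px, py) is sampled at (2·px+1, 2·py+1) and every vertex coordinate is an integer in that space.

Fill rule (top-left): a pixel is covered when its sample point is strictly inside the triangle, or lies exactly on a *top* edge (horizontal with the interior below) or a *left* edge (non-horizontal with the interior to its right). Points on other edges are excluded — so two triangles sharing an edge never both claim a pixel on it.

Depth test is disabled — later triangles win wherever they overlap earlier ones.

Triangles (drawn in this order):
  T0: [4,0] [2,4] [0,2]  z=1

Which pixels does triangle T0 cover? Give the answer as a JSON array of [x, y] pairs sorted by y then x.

T0:
  2·area = 12
  edge (4, 0)→(2, 4): d=(-2,4) right/bottom  bias=-1
  edge (2, 4)→(0, 2): d=(-2,-2) top-left  bias=+0
  edge (0, 2)→(4, 0): d=(4,-2) top-left  bias=+0
    (1,0)@(3, 1): e=[2,8,2] → █
    (2,0)@(5, 1): e=[-6,12,6] → ·
    (0,1)@(1, 3): e=[6,0,6] → █  [on edge]
    (1,1)@(3, 3): e=[-2,4,10] → ·
    (0,2)@(1, 5): e=[2,-4,14] → ·
    (1,2)@(3, 5): e=[-6,0,18] → ·  [on edge]
    (2,3)@(5, 7): e=[-18,0,30] → ·  [on edge]
  covered (2 px):
    · █ · · · · · ·
    █ · · · · · · ·
    · · · · · · · ·
    · · · · · · · ·

Result: [[1,0],[0,1]]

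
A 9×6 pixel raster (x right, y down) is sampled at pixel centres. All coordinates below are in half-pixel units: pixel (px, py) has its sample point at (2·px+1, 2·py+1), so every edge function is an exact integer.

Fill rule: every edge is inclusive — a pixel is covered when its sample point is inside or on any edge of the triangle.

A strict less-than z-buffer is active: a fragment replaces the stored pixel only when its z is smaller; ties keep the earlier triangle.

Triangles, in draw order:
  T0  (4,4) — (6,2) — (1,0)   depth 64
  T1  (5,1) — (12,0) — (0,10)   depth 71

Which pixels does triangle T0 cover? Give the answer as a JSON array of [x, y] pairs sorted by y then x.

T0:
  2·area = 14  (B↔C swapped to make it positive)
  edge (4, 4)→(1, 0): d=(-3,-4) inclusive
  edge (1, 0)→(6, 2): d=(5,2) inclusive
  edge (6, 2)→(4, 4): d=(-2,2) inclusive
    (1,0)@(3, 1): e=[5,1,8] → #
    (2,0)@(5, 1): e=[13,-3,4] → ·
    (3,0)@(7, 1): e=[21,-7,0] → ·  [on edge]
    (1,1)@(3, 3): e=[-1,11,4] → ·
    (2,1)@(5, 3): e=[7,7,0] → #  [on edge]
    (3,1)@(7, 3): e=[15,3,-4] → ·
    (1,2)@(3, 5): e=[-7,21,0] → ·  [on edge]
    (2,2)@(5, 5): e=[1,17,-4] → ·
    (0,3)@(1, 7): e=[-21,35,0] → ·  [on edge]
  covered (2 px):
    · # · · · · · · ·
    · · # · · · · · ·
    · · · · · · · · ·
    · · · · · · · · ·
    · · · · · · · · ·
    · · · · · · · · ·
T1:
  2·area = 58
  edge (5, 1)→(12, 0): d=(7,-1) inclusive
  edge (12, 0)→(0, 10): d=(-12,10) inclusive
  edge (0, 10)→(5, 1): d=(5,-9) inclusive
    (2,0)@(5, 1): e=[0,58,0] → #  [on edge]
    (3,0)@(7, 1): e=[2,38,18] → #
    (4,0)@(9, 1): e=[4,18,36] → #
    (5,0)@(11, 1): e=[6,-2,54] → ·
    (2,1)@(5, 3): e=[14,34,10] → #
    (4,1)@(9, 3): e=[18,-6,46] → ·
    (1,2)@(3, 5): e=[26,30,2] → #
    (3,2)@(7, 5): e=[30,-10,38] → ·
    (1,3)@(3, 7): e=[40,6,12] → #
    (2,3)@(5, 7): e=[42,-14,30] → ·
    (0,4)@(1, 9): e=[52,2,4] → #
    (1,4)@(3, 9): e=[54,-18,22] → ·
  covered (9 px):
    · · # # # · · · ·
    · · # # · · · · ·
    · # # · · · · · ·
    · # · · · · · · ·
    # · · · · · · · ·
    · · · · · · · · ·

Answer: [[1,0],[2,1]]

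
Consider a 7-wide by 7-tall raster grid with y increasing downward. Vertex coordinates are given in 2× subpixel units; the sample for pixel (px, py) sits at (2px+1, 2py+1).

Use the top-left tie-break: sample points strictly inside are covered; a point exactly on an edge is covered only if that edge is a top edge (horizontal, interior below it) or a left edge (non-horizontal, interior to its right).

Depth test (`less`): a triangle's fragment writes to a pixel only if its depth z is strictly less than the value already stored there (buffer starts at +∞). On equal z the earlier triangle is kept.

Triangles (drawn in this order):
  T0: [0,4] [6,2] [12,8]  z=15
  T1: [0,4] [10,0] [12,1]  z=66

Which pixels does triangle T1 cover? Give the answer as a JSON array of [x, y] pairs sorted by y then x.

T0:
  2·area = 48
  edge (0, 4)→(6, 2): d=(6,-2) top-left  bias=+0
  edge (6, 2)→(12, 8): d=(6,6) right/bottom  bias=-1
  edge (12, 8)→(0, 4): d=(-12,-4) top-left  bias=+0
    (2,0)@(5, 1): e=[-8,0,56] → ·  [on edge]
    (4,0)@(9, 1): e=[0,-24,72] → ·  [on edge]
    (1,1)@(3, 3): e=[0,24,24] → █  [on edge]
    (2,1)@(5, 3): e=[4,12,32] → █
    (3,1)@(7, 3): e=[8,0,40] → ·  [on edge]
    (1,2)@(3, 5): e=[12,36,0] → █  [on edge]
    (3,2)@(7, 5): e=[20,12,16] → █
    (4,2)@(9, 5): e=[24,0,24] → ·  [on edge]
    (1,3)@(3, 7): e=[24,48,-24] → ·
    (2,3)@(5, 7): e=[28,36,-16] → ·
    (3,3)@(7, 7): e=[32,24,-8] → ·
    (4,3)@(9, 7): e=[36,12,0] → █  [on edge]
    (5,3)@(11, 7): e=[40,0,8] → ·  [on edge]
    (6,4)@(13, 9): e=[56,0,-8] → ·  [on edge]
  covered (6 px):
    · · · · · · ·
    · █ █ · · · ·
    · █ █ █ · · ·
    · · · · █ · ·
    · · · · · · ·
    · · · · · · ·
    · · · · · · ·
T1:
  2·area = 18
  edge (0, 4)→(10, 0): d=(10,-4) top-left  bias=+0
  edge (10, 0)→(12, 1): d=(2,1) right/bottom  bias=-1
  edge (12, 1)→(0, 4): d=(-12,3) right/bottom  bias=-1
    (4,0)@(9, 1): e=[6,3,9] → █
    (5,0)@(11, 1): e=[14,1,3] → █
    (6,0)@(13, 1): e=[22,-1,-3] → ·
    (1,1)@(3, 3): e=[2,13,3] → █
    (2,1)@(5, 3): e=[10,11,-3] → ·
    (4,1)@(9, 3): e=[26,7,-15] → ·
    (5,1)@(11, 3): e=[34,5,-21] → ·
    (1,2)@(3, 5): e=[22,17,-21] → ·
  covered (3 px):
    · · · · █ █ ·
    · █ · · · · ·
    · · · · · · ·
    · · · · · · ·
    · · · · · · ·
    · · · · · · ·
    · · · · · · ·

Final: [[4,0],[5,0],[1,1]]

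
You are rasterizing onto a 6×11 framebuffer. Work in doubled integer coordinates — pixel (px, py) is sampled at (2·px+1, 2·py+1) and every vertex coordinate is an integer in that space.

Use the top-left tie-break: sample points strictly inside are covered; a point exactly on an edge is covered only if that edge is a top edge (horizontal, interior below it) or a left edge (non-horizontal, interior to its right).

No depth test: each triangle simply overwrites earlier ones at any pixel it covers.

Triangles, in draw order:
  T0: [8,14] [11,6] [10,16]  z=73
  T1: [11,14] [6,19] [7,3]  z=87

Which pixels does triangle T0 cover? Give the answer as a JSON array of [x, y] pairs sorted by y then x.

T0:
  2·area = 22
  edge (8, 14)→(11, 6): d=(3,-8) top-left  bias=+0
  edge (11, 6)→(10, 16): d=(-1,10) right/bottom  bias=-1
  edge (10, 16)→(8, 14): d=(-2,-2) top-left  bias=+0
    (0,3)@(1, 7): e=[-77,99,0] → ·  [on edge]
    (1,4)@(3, 9): e=[-55,77,0] → ·  [on edge]
    (2,5)@(5, 11): e=[-33,55,0] → ·  [on edge]
    (3,6)@(7, 13): e=[-11,33,0] → ·  [on edge]
    (4,6)@(9, 13): e=[5,13,4] → #
    (5,6)@(11, 13): e=[21,-7,8] → ·
    (4,7)@(9, 15): e=[11,11,0] → #  [on edge]
    (5,7)@(11, 15): e=[27,-9,4] → ·
    (4,8)@(9, 17): e=[17,9,-4] → ·
    (5,8)@(11, 17): e=[33,-11,0] → ·  [on edge]
  covered (2 px):
    · · · · · ·
    · · · · · ·
    · · · · · ·
    · · · · · ·
    · · · · · ·
    · · · · · ·
    · · · · # ·
    · · · · # ·
    · · · · · ·
    · · · · · ·
    · · · · · ·
T1:
  2·area = 75
  edge (11, 14)→(6, 19): d=(-5,5) right/bottom  bias=-1
  edge (6, 19)→(7, 3): d=(1,-16) top-left  bias=+0
  edge (7, 3)→(11, 14): d=(4,11) right/bottom  bias=-1
    (3,1)@(7, 3): e=[75,0,0] → ·  [on edge]
    (3,2)@(7, 5): e=[65,2,8] → #
    (4,2)@(9, 5): e=[55,34,-14] → ·
    (3,3)@(7, 7): e=[55,4,16] → #
    (4,3)@(9, 7): e=[45,36,-6] → ·
    (3,4)@(7, 9): e=[45,6,24] → #
    (4,4)@(9, 9): e=[35,38,2] → #
    (5,4)@(11, 9): e=[25,70,-20] → ·
    (3,5)@(7, 11): e=[35,8,32] → #
    (5,5)@(11, 11): e=[15,72,-12] → ·
    (3,6)@(7, 13): e=[25,10,40] → #
    (5,6)@(11, 13): e=[5,74,-4] → ·
  covered (11 px):
    · · · · · ·
    · · · · · ·
    · · · # · ·
    · · · # · ·
    · · · # # ·
    · · · # # ·
    · · · # # ·
    · · · # # ·
    · · · # · ·
    · · · · · ·
    · · · · · ·

Final: [[4,6],[4,7]]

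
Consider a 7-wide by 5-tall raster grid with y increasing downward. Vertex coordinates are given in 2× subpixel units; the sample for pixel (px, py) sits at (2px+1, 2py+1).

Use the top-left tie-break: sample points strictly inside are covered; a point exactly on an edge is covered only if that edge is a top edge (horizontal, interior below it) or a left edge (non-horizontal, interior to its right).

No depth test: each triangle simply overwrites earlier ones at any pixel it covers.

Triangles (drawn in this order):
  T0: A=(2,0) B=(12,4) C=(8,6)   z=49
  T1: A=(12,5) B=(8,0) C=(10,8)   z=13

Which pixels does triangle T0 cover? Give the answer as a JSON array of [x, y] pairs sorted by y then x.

T0:
  2·area = 36
  edge (2, 0)→(12, 4): d=(10,4) right/bottom  bias=-1
  edge (12, 4)→(8, 6): d=(-4,2) right/bottom  bias=-1
  edge (8, 6)→(2, 0): d=(-6,-6) top-left  bias=+0
    (1,0)@(3, 1): e=[6,30,0] → █  [on edge]
    (2,0)@(5, 1): e=[-2,26,12] → ·
    (1,1)@(3, 3): e=[26,22,-12] → ·
    (2,1)@(5, 3): e=[18,18,0] → █  [on edge]
    (3,1)@(7, 3): e=[10,14,12] → █
    (4,1)@(9, 3): e=[2,10,24] → █
    (5,1)@(11, 3): e=[-6,6,36] → ·
    (2,2)@(5, 5): e=[38,10,-12] → ·
    (3,2)@(7, 5): e=[30,6,0] → █  [on edge]
    (5,2)@(11, 5): e=[14,-2,24] → ·
    (3,3)@(7, 7): e=[50,-2,-12] → ·
    (4,3)@(9, 7): e=[42,-6,0] → ·  [on edge]
    (5,4)@(11, 9): e=[54,-18,0] → ·  [on edge]
  covered (6 px):
    · █ · · · · ·
    · · █ █ █ · ·
    · · · █ █ · ·
    · · · · · · ·
    · · · · · · ·
T1:
  2·area = 22  (B↔C swapped to make it positive)
  edge (12, 5)→(10, 8): d=(-2,3) right/bottom  bias=-1
  edge (10, 8)→(8, 0): d=(-2,-8) top-left  bias=+0
  edge (8, 0)→(12, 5): d=(4,5) right/bottom  bias=-1
    (4,1)@(9, 3): e=[13,2,7] → █
    (5,1)@(11, 3): e=[7,18,-3] → ·
    (4,2)@(9, 5): e=[9,-2,15] → ·
    (5,2)@(11, 5): e=[3,14,5] → █
    (6,2)@(13, 5): e=[-3,30,-5] → ·
    (5,3)@(11, 7): e=[-1,10,13] → ·
  covered (2 px):
    · · · · · · ·
    · · · · █ · ·
    · · · · · █ ·
    · · · · · · ·
    · · · · · · ·

Final: [[1,0],[2,1],[3,1],[4,1],[3,2],[4,2]]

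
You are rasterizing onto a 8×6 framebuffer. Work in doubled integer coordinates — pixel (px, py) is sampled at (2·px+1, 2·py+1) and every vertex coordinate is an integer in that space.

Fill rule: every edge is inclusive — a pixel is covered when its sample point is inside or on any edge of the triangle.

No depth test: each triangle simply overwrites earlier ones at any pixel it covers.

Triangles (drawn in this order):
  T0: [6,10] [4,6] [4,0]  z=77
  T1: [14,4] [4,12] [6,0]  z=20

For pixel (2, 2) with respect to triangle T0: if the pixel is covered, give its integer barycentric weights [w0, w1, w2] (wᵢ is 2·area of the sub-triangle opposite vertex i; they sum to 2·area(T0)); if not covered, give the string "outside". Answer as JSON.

T0:
  2·area = 12
  edge (6, 10)→(4, 6): d=(-2,-4) inclusive
  edge (4, 6)→(4, 0): d=(0,-6) inclusive
  edge (4, 0)→(6, 10): d=(2,10) inclusive
    (2,2)@(5, 5): e=[6,6,0] → X  [on edge]
    (3,2)@(7, 5): e=[14,18,-20] → .
    (2,3)@(5, 7): e=[2,6,4] → X
    (3,3)@(7, 7): e=[10,18,-16] → .
    (2,4)@(5, 9): e=[-2,6,8] → .
  covered (2 px):
    . . . . . . . .
    . . . . . . . .
    . . X . . . . .
    . . X . . . . .
    . . . . . . . .
    . . . . . . . .
T1:
  2·area = 104
  edge (14, 4)→(4, 12): d=(-10,8) inclusive
  edge (4, 12)→(6, 0): d=(2,-12) inclusive
  edge (6, 0)→(14, 4): d=(8,4) inclusive
    (3,0)@(7, 1): e=[86,14,4] → X
    (4,0)@(9, 1): e=[70,38,-4] → .
    (3,1)@(7, 3): e=[66,18,20] → X
    (4,1)@(9, 3): e=[50,42,12] → X
    (5,1)@(11, 3): e=[34,66,4] → X
    (6,1)@(13, 3): e=[18,90,-4] → .
    (3,2)@(7, 5): e=[46,22,36] → X
    (6,2)@(13, 5): e=[-2,94,12] → .
    (2,3)@(5, 7): e=[42,2,60] → X
    (5,3)@(11, 7): e=[-6,74,36] → .
    (2,4)@(5, 9): e=[22,6,76] → X
    (4,4)@(9, 9): e=[-10,54,60] → .
  covered (13 px):
    . . . X . . . .
    . . . X X X . .
    . . . X X X . .
    . . X X X . . .
    . . X X . . . .
    . . X . . . . .

Answer: [6,0,6]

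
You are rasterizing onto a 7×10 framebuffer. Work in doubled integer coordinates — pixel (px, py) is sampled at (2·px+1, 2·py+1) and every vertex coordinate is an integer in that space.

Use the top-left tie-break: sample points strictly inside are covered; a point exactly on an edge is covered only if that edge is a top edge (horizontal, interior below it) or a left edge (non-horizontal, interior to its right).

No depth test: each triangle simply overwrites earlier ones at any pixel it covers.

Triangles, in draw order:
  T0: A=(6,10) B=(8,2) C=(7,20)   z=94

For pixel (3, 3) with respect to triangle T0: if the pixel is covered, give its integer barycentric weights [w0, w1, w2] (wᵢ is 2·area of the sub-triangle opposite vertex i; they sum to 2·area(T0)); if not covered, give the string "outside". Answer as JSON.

T0:
  2·area = 28
  edge (6, 10)→(8, 2): d=(2,-8) top-left  bias=+0
  edge (8, 2)→(7, 20): d=(-1,18) right/bottom  bias=-1
  edge (7, 20)→(6, 10): d=(-1,-10) top-left  bias=+0
    (3,3)@(7, 7): e=[2,13,13] → X
    (4,3)@(9, 7): e=[18,-23,33] → .
    (3,4)@(7, 9): e=[6,11,11] → X
    (4,4)@(9, 9): e=[22,-25,31] → .
    (3,5)@(7, 11): e=[10,9,9] → X
    (4,5)@(9, 11): e=[26,-27,29] → .
    (3,6)@(7, 13): e=[14,7,7] → X
    (4,6)@(9, 13): e=[30,-29,27] → .
    (3,7)@(7, 15): e=[18,5,5] → X
    (4,7)@(9, 15): e=[34,-31,25] → .
    (3,8)@(7, 17): e=[22,3,3] → X
    (4,8)@(9, 17): e=[38,-33,23] → .
  covered (7 px):
    . . . . . . .
    . . . . . . .
    . . . . . . .
    . . . X . . .
    . . . X . . .
    . . . X . . .
    . . . X . . .
    . . . X . . .
    . . . X . . .
    . . . X . . .

Result: [13,13,2]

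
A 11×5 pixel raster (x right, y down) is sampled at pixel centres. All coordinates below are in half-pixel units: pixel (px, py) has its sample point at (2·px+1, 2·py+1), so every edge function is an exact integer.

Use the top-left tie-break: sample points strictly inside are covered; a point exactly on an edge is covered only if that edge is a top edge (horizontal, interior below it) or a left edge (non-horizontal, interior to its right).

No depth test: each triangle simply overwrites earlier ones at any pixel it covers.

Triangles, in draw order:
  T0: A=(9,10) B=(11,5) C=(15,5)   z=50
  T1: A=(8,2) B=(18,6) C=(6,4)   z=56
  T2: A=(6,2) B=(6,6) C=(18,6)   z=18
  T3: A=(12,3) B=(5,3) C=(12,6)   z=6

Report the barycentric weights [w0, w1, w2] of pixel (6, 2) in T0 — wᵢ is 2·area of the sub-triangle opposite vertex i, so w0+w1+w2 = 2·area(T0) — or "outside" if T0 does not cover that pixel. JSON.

T0:
  2·area = 20
  edge (9, 10)→(11, 5): d=(2,-5) top-left  bias=+0
  edge (11, 5)→(15, 5): d=(4,0) top-left  bias=+0
  edge (15, 5)→(9, 10): d=(-6,5) right/bottom  bias=-1
    (0,2)@(1, 5): e=[-50,0,70] → ·  [on edge]
    (1,2)@(3, 5): e=[-40,0,60] → ·  [on edge]
    (2,2)@(5, 5): e=[-30,0,50] → ·  [on edge]
    (3,2)@(7, 5): e=[-20,0,40] → ·  [on edge]
    (4,2)@(9, 5): e=[-10,0,30] → ·  [on edge]
    (5,2)@(11, 5): e=[0,0,20] → █  [on edge]
    (6,2)@(13, 5): e=[10,0,10] → █  [on edge]
    (7,2)@(15, 5): e=[20,0,0] → ·  [on edge]
    (8,2)@(17, 5): e=[30,0,-10] → ·  [on edge]
    (9,2)@(19, 5): e=[40,0,-20] → ·  [on edge]
    (10,2)@(21, 5): e=[50,0,-30] → ·  [on edge]
    (5,3)@(11, 7): e=[4,8,8] → █
  covered (3 px):
    · · · · · · · · · · ·
    · · · · · · · · · · ·
    · · · · · █ █ · · · ·
    · · · · · █ · · · · ·
    · · · · · · · · · · ·
T1:
  2·area = 28
  edge (8, 2)→(18, 6): d=(10,4) right/bottom  bias=-1
  edge (18, 6)→(6, 4): d=(-12,-2) top-left  bias=+0
  edge (6, 4)→(8, 2): d=(2,-2) top-left  bias=+0
    (4,0)@(9, 1): e=[-14,42,0] → ·  [on edge]
    (3,1)@(7, 3): e=[14,14,0] → █  [on edge]
    (4,1)@(9, 3): e=[6,18,4] → █
    (5,1)@(11, 3): e=[-2,22,8] → ·
    (2,2)@(5, 5): e=[42,-14,0] → ·  [on edge]
    (3,2)@(7, 5): e=[34,-10,4] → ·
    (4,2)@(9, 5): e=[26,-6,8] → ·
    (6,2)@(13, 5): e=[10,2,16] → █
    (7,2)@(15, 5): e=[2,6,20] → █
    (8,2)@(17, 5): e=[-6,10,24] → ·
    (1,3)@(3, 7): e=[70,-42,0] → ·  [on edge]
    (6,3)@(13, 7): e=[30,-22,20] → ·
    (0,4)@(1, 9): e=[98,-70,0] → ·  [on edge]
  covered (4 px):
    · · · · · · · · · · ·
    · · · █ █ · · · · · ·
    · · · · · · █ █ · · ·
    · · · · · · · · · · ·
    · · · · · · · · · · ·
T2:
  2·area = 48  (B↔C swapped to make it positive)
  edge (6, 2)→(18, 6): d=(12,4) right/bottom  bias=-1
  edge (18, 6)→(6, 6): d=(-12,0) right/bottom  bias=-1
  edge (6, 6)→(6, 2): d=(0,-4) top-left  bias=+0
    (1,0)@(3, 1): e=[0,60,-12] → ·  [on edge]
    (3,1)@(7, 3): e=[8,36,4] → █
    (4,1)@(9, 3): e=[0,36,12] → ·  [on edge]
    (3,2)@(7, 5): e=[32,12,4] → █
    (4,2)@(9, 5): e=[24,12,12] → █
    (5,2)@(11, 5): e=[16,12,20] → █
    (6,2)@(13, 5): e=[8,12,28] → █
    (7,2)@(15, 5): e=[0,12,36] → ·  [on edge]
    (3,3)@(7, 7): e=[56,-12,4] → ·
    (4,3)@(9, 7): e=[48,-12,12] → ·
    (5,3)@(11, 7): e=[40,-12,20] → ·
    (6,3)@(13, 7): e=[32,-12,28] → ·
    (10,3)@(21, 7): e=[0,-12,60] → ·  [on edge]
  covered (5 px):
    · · · · · · · · · · ·
    · · · █ · · · · · · ·
    · · · █ █ █ █ · · · ·
    · · · · · · · · · · ·
    · · · · · · · · · · ·
T3:
  2·area = 21  (B↔C swapped to make it positive)
  edge (12, 3)→(12, 6): d=(0,3) right/bottom  bias=-1
  edge (12, 6)→(5, 3): d=(-7,-3) top-left  bias=+0
  edge (5, 3)→(12, 3): d=(7,0) top-left  bias=+0
    (0,1)@(1, 3): e=[33,-12,0] → ·  [on edge]
    (1,1)@(3, 3): e=[27,-6,0] → ·  [on edge]
    (2,1)@(5, 3): e=[21,0,0] → █  [on edge]
    (3,1)@(7, 3): e=[15,6,0] → █  [on edge]
    (4,1)@(9, 3): e=[9,12,0] → █  [on edge]
    (5,1)@(11, 3): e=[3,18,0] → █  [on edge]
    (6,1)@(13, 3): e=[-3,24,0] → ·  [on edge]
    (7,1)@(15, 3): e=[-9,30,0] → ·  [on edge]
    (8,1)@(17, 3): e=[-15,36,0] → ·  [on edge]
    (9,1)@(19, 3): e=[-21,42,0] → ·  [on edge]
    (10,1)@(21, 3): e=[-27,48,0] → ·  [on edge]
    (2,2)@(5, 5): e=[21,-14,14] → ·
    (9,4)@(19, 9): e=[-21,0,42] → ·  [on edge]
  covered (5 px):
    · · · · · · · · · · ·
    · · █ █ █ █ · · · · ·
    · · · · · █ · · · · ·
    · · · · · · · · · · ·
    · · · · · · · · · · ·

Final: [0,10,10]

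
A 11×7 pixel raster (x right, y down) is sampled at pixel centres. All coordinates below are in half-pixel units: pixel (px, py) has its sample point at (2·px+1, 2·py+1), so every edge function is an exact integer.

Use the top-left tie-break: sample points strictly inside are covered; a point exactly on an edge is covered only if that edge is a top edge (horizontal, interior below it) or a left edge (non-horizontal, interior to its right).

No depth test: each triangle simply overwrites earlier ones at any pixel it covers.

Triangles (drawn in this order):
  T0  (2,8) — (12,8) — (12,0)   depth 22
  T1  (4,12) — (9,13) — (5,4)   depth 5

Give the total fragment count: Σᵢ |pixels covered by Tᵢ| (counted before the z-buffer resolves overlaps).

T0:
  2·area = 80  (B↔C swapped to make it positive)
  edge (2, 8)→(12, 0): d=(10,-8) top-left  bias=+0
  edge (12, 0)→(12, 8): d=(0,8) right/bottom  bias=-1
  edge (12, 8)→(2, 8): d=(-10,0) right/bottom  bias=-1
    (5,0)@(11, 1): e=[2,8,70] → X
    (6,0)@(13, 1): e=[18,-8,70] → .
    (4,1)@(9, 3): e=[6,24,50] → X
    (6,1)@(13, 3): e=[38,-8,50] → .
    (3,2)@(7, 5): e=[10,40,30] → X
    (6,2)@(13, 5): e=[58,-8,30] → .
    (2,3)@(5, 7): e=[14,56,10] → X
    (6,3)@(13, 7): e=[78,-8,10] → .
    (2,4)@(5, 9): e=[34,56,-10] → .
    (3,4)@(7, 9): e=[50,40,-10] → .
    (4,4)@(9, 9): e=[66,24,-10] → .
    (5,4)@(11, 9): e=[82,8,-10] → .
  covered (10 px):
    . . . . . X . . . . .
    . . . . X X . . . . .
    . . . X X X . . . . .
    . . X X X X . . . . .
    . . . . . . . . . . .
    . . . . . . . . . . .
    . . . . . . . . . . .
T1:
  2·area = 41  (B↔C swapped to make it positive)
  edge (4, 12)→(5, 4): d=(1,-8) top-left  bias=+0
  edge (5, 4)→(9, 13): d=(4,9) right/bottom  bias=-1
  edge (9, 13)→(4, 12): d=(-5,-1) top-left  bias=+0
    (2,2)@(5, 5): e=[1,4,36] → X
    (3,2)@(7, 5): e=[17,-14,38] → .
    (2,3)@(5, 7): e=[3,12,26] → X
    (3,3)@(7, 7): e=[19,-6,28] → .
    (2,4)@(5, 9): e=[5,20,16] → X
    (3,4)@(7, 9): e=[21,2,18] → X
    (4,4)@(9, 9): e=[37,-16,20] → .
    (2,5)@(5, 11): e=[7,28,6] → X
    (4,5)@(9, 11): e=[39,-8,10] → .
    (2,6)@(5, 13): e=[9,36,-4] → .
    (3,6)@(7, 13): e=[25,18,-2] → .
    (4,6)@(9, 13): e=[41,0,0] → .  [on edge]
  covered (6 px):
    . . . . . . . . . . .
    . . . . . . . . . . .
    . . X . . . . . . . .
    . . X . . . . . . . .
    . . X X . . . . . . .
    . . X X . . . . . . .
    . . . . . . . . . . .

Answer: 16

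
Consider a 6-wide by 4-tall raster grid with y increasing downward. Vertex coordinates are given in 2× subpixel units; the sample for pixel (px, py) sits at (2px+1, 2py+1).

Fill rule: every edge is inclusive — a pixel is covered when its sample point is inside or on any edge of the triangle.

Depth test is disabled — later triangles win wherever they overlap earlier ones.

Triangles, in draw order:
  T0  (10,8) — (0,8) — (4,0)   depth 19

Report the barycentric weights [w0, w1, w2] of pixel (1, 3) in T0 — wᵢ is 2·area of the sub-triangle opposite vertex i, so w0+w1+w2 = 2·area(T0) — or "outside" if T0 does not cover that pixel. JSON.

T0:
  2·area = 80
  edge (10, 8)→(0, 8): d=(-10,0) inclusive
  edge (0, 8)→(4, 0): d=(4,-8) inclusive
  edge (4, 0)→(10, 8): d=(6,8) inclusive
    (1,1)@(3, 3): e=[50,4,26] → X
    (2,1)@(5, 3): e=[50,20,10] → X
    (3,1)@(7, 3): e=[50,36,-6] → .
    (1,2)@(3, 5): e=[30,12,38] → X
    (3,2)@(7, 5): e=[30,44,6] → X
    (4,2)@(9, 5): e=[30,60,-10] → .
    (0,3)@(1, 7): e=[10,4,66] → X
    (4,3)@(9, 7): e=[10,68,2] → X
    (5,3)@(11, 7): e=[10,84,-14] → .
  covered (10 px):
    . . . . . .
    . X X . . .
    . X X X . .
    X X X X X .

Result: [20,50,10]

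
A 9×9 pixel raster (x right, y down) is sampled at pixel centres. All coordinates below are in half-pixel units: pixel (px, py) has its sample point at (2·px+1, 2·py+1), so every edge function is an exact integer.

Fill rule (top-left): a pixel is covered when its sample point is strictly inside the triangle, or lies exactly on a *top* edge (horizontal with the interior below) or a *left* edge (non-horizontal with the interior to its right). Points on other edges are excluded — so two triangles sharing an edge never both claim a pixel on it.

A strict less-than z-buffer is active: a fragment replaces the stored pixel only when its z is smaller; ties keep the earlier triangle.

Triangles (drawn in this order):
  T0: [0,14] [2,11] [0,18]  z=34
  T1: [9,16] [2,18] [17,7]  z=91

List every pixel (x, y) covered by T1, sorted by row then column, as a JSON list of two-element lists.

T0:
  2·area = 8
  edge (0, 14)→(2, 11): d=(2,-3) top-left  bias=+0
  edge (2, 11)→(0, 18): d=(-2,7) right/bottom  bias=-1
  edge (0, 18)→(0, 14): d=(0,-4) top-left  bias=+0
    (0,6)@(1, 13): e=[1,3,4] → █
    (1,6)@(3, 13): e=[7,-11,12] → ·
    (0,7)@(1, 15): e=[5,-1,4] → ·
  covered (1 px):
    · · · · · · · · ·
    · · · · · · · · ·
    · · · · · · · · ·
    · · · · · · · · ·
    · · · · · · · · ·
    · · · · · · · · ·
    █ · · · · · · · ·
    · · · · · · · · ·
    · · · · · · · · ·
T1:
  2·area = 47
  edge (9, 16)→(2, 18): d=(-7,2) right/bottom  bias=-1
  edge (2, 18)→(17, 7): d=(15,-11) top-left  bias=+0
  edge (17, 7)→(9, 16): d=(-8,9) right/bottom  bias=-1
    (8,3)@(17, 7): e=[47,0,0] → ·  [on edge]
    (7,4)@(15, 9): e=[37,8,2] → █
    (8,4)@(17, 9): e=[33,30,-16] → ·
    (6,5)@(13, 11): e=[27,16,4] → █
    (7,5)@(15, 11): e=[23,38,-14] → ·
    (4,6)@(9, 13): e=[21,2,24] → █
    (5,6)@(11, 13): e=[17,24,6] → █
    (6,6)@(13, 13): e=[13,46,-12] → ·
    (3,7)@(7, 15): e=[11,10,26] → █
    (5,7)@(11, 15): e=[3,54,-10] → ·
    (2,8)@(5, 17): e=[1,18,28] → █
    (3,8)@(7, 17): e=[-3,40,10] → ·
  covered (7 px):
    · · · · · · · · ·
    · · · · · · · · ·
    · · · · · · · · ·
    · · · · · · · · ·
    · · · · · · · █ ·
    · · · · · · █ · ·
    · · · · █ █ · · ·
    · · · █ █ · · · ·
    · · █ · · · · · ·

Answer: [[7,4],[6,5],[4,6],[5,6],[3,7],[4,7],[2,8]]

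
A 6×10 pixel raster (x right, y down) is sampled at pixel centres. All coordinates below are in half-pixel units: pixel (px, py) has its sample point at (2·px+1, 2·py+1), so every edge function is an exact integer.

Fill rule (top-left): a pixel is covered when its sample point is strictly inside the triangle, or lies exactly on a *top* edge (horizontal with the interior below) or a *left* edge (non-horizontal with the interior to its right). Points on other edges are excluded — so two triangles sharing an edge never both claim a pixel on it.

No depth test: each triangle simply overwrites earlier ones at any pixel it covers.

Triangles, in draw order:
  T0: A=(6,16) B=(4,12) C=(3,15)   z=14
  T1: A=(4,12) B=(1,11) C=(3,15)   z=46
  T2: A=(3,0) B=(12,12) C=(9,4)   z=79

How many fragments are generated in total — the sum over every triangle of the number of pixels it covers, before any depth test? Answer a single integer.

T0:
  2·area = 10  (B↔C swapped to make it positive)
  edge (6, 16)→(3, 15): d=(-3,-1) top-left  bias=+0
  edge (3, 15)→(4, 12): d=(1,-3) top-left  bias=+0
  edge (4, 12)→(6, 16): d=(2,4) right/bottom  bias=-1
    (3,1)@(7, 3): e=[40,0,-30] → ·  [on edge]
    (2,4)@(5, 9): e=[20,0,-10] → ·  [on edge]
    (1,7)@(3, 15): e=[0,0,10] → █  [on edge]
    (2,7)@(5, 15): e=[2,6,2] → █
    (3,7)@(7, 15): e=[4,12,-6] → ·
    (1,8)@(3, 17): e=[-6,2,14] → ·
    (2,8)@(5, 17): e=[-4,8,6] → ·
    (4,8)@(9, 17): e=[0,20,-10] → ·  [on edge]
  covered (2 px):
    · · · · · ·
    · · · · · ·
    · · · · · ·
    · · · · · ·
    · · · · · ·
    · · · · · ·
    · · · · · ·
    · █ █ · · ·
    · · · · · ·
    · · · · · ·
T1:
  2·area = 10  (B↔C swapped to make it positive)
  edge (4, 12)→(3, 15): d=(-1,3) right/bottom  bias=-1
  edge (3, 15)→(1, 11): d=(-2,-4) top-left  bias=+0
  edge (1, 11)→(4, 12): d=(3,1) right/bottom  bias=-1
    (3,1)@(7, 3): e=[0,40,-30] → ·  [on edge]
    (2,4)@(5, 9): e=[0,20,-10] → ·  [on edge]
    (0,5)@(1, 11): e=[10,0,0] → ·  [on edge]
    (1,6)@(3, 13): e=[2,4,4] → █
    (2,6)@(5, 13): e=[-4,12,2] → ·
    (3,6)@(7, 13): e=[-10,20,0] → ·  [on edge]
    (1,7)@(3, 15): e=[0,0,10] → ·  [on edge]
    (2,9)@(5, 19): e=[-10,0,20] → ·  [on edge]
  covered (1 px):
    · · · · · ·
    · · · · · ·
    · · · · · ·
    · · · · · ·
    · · · · · ·
    · · · · · ·
    · █ · · · ·
    · · · · · ·
    · · · · · ·
    · · · · · ·
T2:
  2·area = 36  (B↔C swapped to make it positive)
  edge (3, 0)→(9, 4): d=(6,4) right/bottom  bias=-1
  edge (9, 4)→(12, 12): d=(3,8) right/bottom  bias=-1
  edge (12, 12)→(3, 0): d=(-9,-12) top-left  bias=+0
    (3,1)@(7, 3): e=[2,13,21] → █
    (4,1)@(9, 3): e=[-6,-3,45] → ·
    (3,2)@(7, 5): e=[14,19,3] → █
    (4,2)@(9, 5): e=[6,3,27] → █
    (5,2)@(11, 5): e=[-2,-13,51] → ·
    (3,3)@(7, 7): e=[26,25,-15] → ·
    (4,3)@(9, 7): e=[18,9,9] → █
    (5,3)@(11, 7): e=[10,-7,33] → ·
    (4,4)@(9, 9): e=[30,15,-9] → ·
  covered (4 px):
    · · · · · ·
    · · · █ · ·
    · · · █ █ ·
    · · · · █ ·
    · · · · · ·
    · · · · · ·
    · · · · · ·
    · · · · · ·
    · · · · · ·
    · · · · · ·

Final: 7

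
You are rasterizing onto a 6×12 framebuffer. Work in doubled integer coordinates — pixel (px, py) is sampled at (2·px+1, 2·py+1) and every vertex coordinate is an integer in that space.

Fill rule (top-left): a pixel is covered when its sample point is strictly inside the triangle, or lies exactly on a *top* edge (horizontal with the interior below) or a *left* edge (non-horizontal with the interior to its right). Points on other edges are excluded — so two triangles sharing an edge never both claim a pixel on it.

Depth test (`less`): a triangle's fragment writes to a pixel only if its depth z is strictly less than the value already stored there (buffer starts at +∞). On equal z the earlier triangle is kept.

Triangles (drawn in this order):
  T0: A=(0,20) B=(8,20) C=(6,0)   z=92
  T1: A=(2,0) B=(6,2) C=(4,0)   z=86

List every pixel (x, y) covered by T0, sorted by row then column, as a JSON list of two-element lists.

T0:
  2·area = 160  (B↔C swapped to make it positive)
  edge (0, 20)→(6, 0): d=(6,-20) top-left  bias=+0
  edge (6, 0)→(8, 20): d=(2,20) right/bottom  bias=-1
  edge (8, 20)→(0, 20): d=(-8,0) right/bottom  bias=-1
    (2,2)@(5, 5): e=[10,30,120] → #
    (3,2)@(7, 5): e=[50,-10,120] → ·
    (2,3)@(5, 7): e=[22,34,104] → #
    (3,3)@(7, 7): e=[62,-6,104] → ·
    (2,4)@(5, 9): e=[34,38,88] → #
    (3,4)@(7, 9): e=[74,-2,88] → ·
    (1,5)@(3, 11): e=[6,82,72] → #
    (3,5)@(7, 11): e=[86,2,72] → #
    (4,5)@(9, 11): e=[126,-38,72] → ·
    (1,6)@(3, 13): e=[18,86,56] → #
    (4,6)@(9, 13): e=[138,-34,56] → ·
    (1,7)@(3, 15): e=[30,90,40] → #
  covered (20 px):
    · · · · · ·
    · · · · · ·
    · · # · · ·
    · · # · · ·
    · · # · · ·
    · # # # · ·
    · # # # · ·
    · # # # · ·
    # # # # · ·
    # # # # · ·
    · · · · · ·
    · · · · · ·
T1:
  2·area = 4  (B↔C swapped to make it positive)
  edge (2, 0)→(4, 0): d=(2,0) top-left  bias=+0
  edge (4, 0)→(6, 2): d=(2,2) right/bottom  bias=-1
  edge (6, 2)→(2, 0): d=(-4,-2) top-left  bias=+0
    (2,0)@(5, 1): e=[2,0,2] → ·  [on edge]
    (3,1)@(7, 3): e=[6,0,-2] → ·  [on edge]
    (4,2)@(9, 5): e=[10,0,-6] → ·  [on edge]
    (5,3)@(11, 7): e=[14,0,-10] → ·  [on edge]
  covered (0 px):
    · · · · · ·
    · · · · · ·
    · · · · · ·
    · · · · · ·
    · · · · · ·
    · · · · · ·
    · · · · · ·
    · · · · · ·
    · · · · · ·
    · · · · · ·
    · · · · · ·
    · · · · · ·

Final: [[2,2],[2,3],[2,4],[1,5],[2,5],[3,5],[1,6],[2,6],[3,6],[1,7],[2,7],[3,7],[0,8],[1,8],[2,8],[3,8],[0,9],[1,9],[2,9],[3,9]]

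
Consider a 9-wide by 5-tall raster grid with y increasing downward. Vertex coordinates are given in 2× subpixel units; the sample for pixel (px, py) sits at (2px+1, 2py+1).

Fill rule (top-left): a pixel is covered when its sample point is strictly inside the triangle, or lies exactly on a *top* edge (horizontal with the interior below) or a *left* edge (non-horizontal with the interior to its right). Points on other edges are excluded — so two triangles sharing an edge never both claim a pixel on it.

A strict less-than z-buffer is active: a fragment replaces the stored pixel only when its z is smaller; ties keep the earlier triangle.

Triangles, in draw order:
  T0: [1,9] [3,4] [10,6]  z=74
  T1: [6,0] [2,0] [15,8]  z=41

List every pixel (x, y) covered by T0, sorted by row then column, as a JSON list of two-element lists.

T0:
  2·area = 39
  edge (1, 9)→(3, 4): d=(2,-5) top-left  bias=+0
  edge (3, 4)→(10, 6): d=(7,2) right/bottom  bias=-1
  edge (10, 6)→(1, 9): d=(-9,3) right/bottom  bias=-1
    (1,2)@(3, 5): e=[2,7,30] → #
    (2,2)@(5, 5): e=[12,3,24] → #
    (3,2)@(7, 5): e=[22,-1,18] → ·
    (6,2)@(13, 5): e=[52,-13,0] → ·  [on edge]
    (1,3)@(3, 7): e=[6,21,12] → #
    (3,3)@(7, 7): e=[26,13,0] → ·  [on edge]
    (0,4)@(1, 9): e=[0,39,0] → ·  [on edge]
    (1,4)@(3, 9): e=[10,35,-6] → ·
    (2,4)@(5, 9): e=[20,31,-12] → ·
  covered (4 px):
    · · · · · · · · ·
    · · · · · · · · ·
    · # # · · · · · ·
    · # # · · · · · ·
    · · · · · · · · ·
T1:
  2·area = 32  (B↔C swapped to make it positive)
  edge (6, 0)→(15, 8): d=(9,8) right/bottom  bias=-1
  edge (15, 8)→(2, 0): d=(-13,-8) top-left  bias=+0
  edge (2, 0)→(6, 0): d=(4,0) top-left  bias=+0
    (2,0)@(5, 1): e=[17,11,4] → #
    (3,0)@(7, 1): e=[1,27,4] → #
    (4,0)@(9, 1): e=[-15,43,4] → ·
    (2,1)@(5, 3): e=[35,-15,12] → ·
    (3,1)@(7, 3): e=[19,1,12] → #
    (4,1)@(9, 3): e=[3,17,12] → #
    (5,1)@(11, 3): e=[-13,33,12] → ·
    (3,2)@(7, 5): e=[37,-25,20] → ·
    (4,2)@(9, 5): e=[21,-9,20] → ·
    (5,2)@(11, 5): e=[5,7,20] → #
    (6,2)@(13, 5): e=[-11,23,20] → ·
    (5,3)@(11, 7): e=[23,-19,28] → ·
  covered (5 px):
    · · # # · · · · ·
    · · · # # · · · ·
    · · · · · # · · ·
    · · · · · · · · ·
    · · · · · · · · ·

Final: [[1,2],[2,2],[1,3],[2,3]]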